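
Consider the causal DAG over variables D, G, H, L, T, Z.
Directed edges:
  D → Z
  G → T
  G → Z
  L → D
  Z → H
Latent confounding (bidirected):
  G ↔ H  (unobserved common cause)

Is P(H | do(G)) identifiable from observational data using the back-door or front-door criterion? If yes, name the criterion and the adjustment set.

P(H|do(G)): frontdoor, adjust for {Z}.

desc(G)\{G}={H,T,Z}; candidates ⊆ {D,L}.
G↔H: latent back-door arc(s) into G.
size 0: {}; under {} G still reaches {H} ∋ H.
size 1: {D}, {L}; under {D} G still reaches {H} ∋ H.
size 2: {D,L}; under {D,L} G still reaches {H} ∋ H.
G↔H cannot be blocked by any observed set — no back-door set.
{Z}: (i) intercepts every directed G→H path; (ii) no back-door G→{Z}; (iii) {G} blocks every back-door {Z}→H. Front-door holds.
P(H|do(G)) = Σ_{Z} P(Z|G) Σ_{G'} P(H|Z,G')P(G').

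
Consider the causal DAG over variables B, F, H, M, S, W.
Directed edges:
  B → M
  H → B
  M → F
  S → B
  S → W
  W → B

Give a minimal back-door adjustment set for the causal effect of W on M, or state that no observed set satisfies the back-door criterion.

desc(W)\{W}={B,F,M}; candidates ⊆ {H,S}.
size 0: {}; under {} W still reaches {B,F,M,S} ∋ M.
{S}: W⊥M given {S} in G with W→· removed — back-door holds.

W→M: minimal back-door set {S}.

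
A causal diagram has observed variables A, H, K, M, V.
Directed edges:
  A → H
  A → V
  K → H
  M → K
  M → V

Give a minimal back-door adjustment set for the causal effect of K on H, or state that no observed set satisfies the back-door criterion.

desc(K)\{K}={H}; candidates ⊆ {A,M,V}.
∅: K⊥H given ∅ in G with K→· removed — back-door holds.

K→H: minimal back-door set ∅.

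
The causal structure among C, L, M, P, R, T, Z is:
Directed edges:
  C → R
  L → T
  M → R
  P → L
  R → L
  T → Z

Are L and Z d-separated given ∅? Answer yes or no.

No — L and Z are d-connected given ∅.

Bayes-Ball from L | ∅ reaches {C,M,P,R,T,Z}.
Z ∈ reach(L|∅) ⇒ L ⊥̸ Z | ∅.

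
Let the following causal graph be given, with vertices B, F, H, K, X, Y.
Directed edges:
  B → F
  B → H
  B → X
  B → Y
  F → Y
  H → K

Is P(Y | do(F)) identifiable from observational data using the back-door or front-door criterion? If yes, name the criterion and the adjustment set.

P(Y|do(F)): backdoor, adjust for {B}.

desc(F)\{F}={Y}; candidates ⊆ {B,H,K,X}.
size 0: {}; under {} F still reaches {B,H,K,X,Y} ∋ Y.
{B}: F⊥Y given {B} in G with F→· removed — back-door holds.
P(Y|do(F)) = Σ_{B} P(Y|F,B)·P(B).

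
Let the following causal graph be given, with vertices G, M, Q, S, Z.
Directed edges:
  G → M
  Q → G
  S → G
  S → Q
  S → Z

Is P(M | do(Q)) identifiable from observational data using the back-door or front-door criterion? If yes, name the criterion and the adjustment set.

P(M|do(Q)): backdoor, adjust for {S}.

desc(Q)\{Q}={G,M}; candidates ⊆ {S,Z}.
size 0: {}; under {} Q still reaches {G,M,S,Z} ∋ M.
{S}: Q⊥M given {S} in G with Q→· removed — back-door holds.
P(M|do(Q)) = Σ_{S} P(M|Q,S)·P(S).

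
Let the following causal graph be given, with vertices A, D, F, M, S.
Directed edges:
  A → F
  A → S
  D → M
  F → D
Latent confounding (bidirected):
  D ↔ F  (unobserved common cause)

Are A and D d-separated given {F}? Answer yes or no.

Bayes-Ball from A | {F} reaches {D,M,S}.
D ∈ reach(A|{F}) ⇒ A ⊥̸ D | {F}.

No — A and D are d-connected given {F}.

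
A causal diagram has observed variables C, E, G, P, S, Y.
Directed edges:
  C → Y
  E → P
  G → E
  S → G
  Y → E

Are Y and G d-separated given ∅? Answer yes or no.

Yes — Y ⊥ G | ∅.

Bayes-Ball from Y | ∅ reaches {C,E,P}.
G ∉ reach(Y|∅) ⇒ Y ⊥ G | ∅.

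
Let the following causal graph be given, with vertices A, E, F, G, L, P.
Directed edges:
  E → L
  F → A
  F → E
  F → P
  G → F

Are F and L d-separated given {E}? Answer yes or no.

Bayes-Ball from F | {E} reaches {A,G,P}.
L ∉ reach(F|{E}) ⇒ F ⊥ L | {E}.

Yes — F ⊥ L | {E}.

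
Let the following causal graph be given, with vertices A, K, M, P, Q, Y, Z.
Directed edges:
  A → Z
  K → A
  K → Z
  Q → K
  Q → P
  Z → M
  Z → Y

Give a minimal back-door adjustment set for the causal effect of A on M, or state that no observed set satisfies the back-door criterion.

A→M: minimal back-door set {K}.

desc(A)\{A}={M,Y,Z}; candidates ⊆ {K,P,Q}.
size 0: {}; under {} A still reaches {K,M,P,Q,Y,Z} ∋ M.
{K}: A⊥M given {K} in G with A→· removed — back-door holds.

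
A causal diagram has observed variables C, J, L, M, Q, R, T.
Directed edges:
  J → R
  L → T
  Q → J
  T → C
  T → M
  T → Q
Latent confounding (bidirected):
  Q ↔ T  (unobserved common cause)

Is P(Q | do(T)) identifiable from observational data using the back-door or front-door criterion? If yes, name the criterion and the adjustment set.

P(Q|do(T)): not identifiable (no BD/FD set).

desc(T)\{T}={C,J,M,Q,R}; candidates ⊆ {L}.
T↔Q: latent back-door arc(s) into T.
size 0: {}; under {} T still reaches {J,L,Q,R} ∋ Q.
size 1: {L}; under {L} T still reaches {J,Q,R} ∋ Q.
T↔Q cannot be blocked by any observed set — no back-door set.
No mediator lies on a directed T→…→Q path.
Neither criterion identifies P(Q|do(T)) in this graph.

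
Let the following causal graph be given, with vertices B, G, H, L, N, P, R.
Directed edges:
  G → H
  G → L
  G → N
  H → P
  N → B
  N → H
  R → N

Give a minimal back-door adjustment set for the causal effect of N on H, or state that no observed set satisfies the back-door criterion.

N→H: minimal back-door set {G}.

desc(N)\{N}={B,H,P}; candidates ⊆ {G,L,R}.
size 0: {}; under {} N still reaches {G,H,L,P,R} ∋ H.
{G}: N⊥H given {G} in G with N→· removed — back-door holds.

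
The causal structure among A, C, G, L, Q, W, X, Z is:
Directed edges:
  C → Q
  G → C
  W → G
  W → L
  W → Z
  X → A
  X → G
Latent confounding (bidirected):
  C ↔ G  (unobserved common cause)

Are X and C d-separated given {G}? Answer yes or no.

No — X and C are d-connected given {G}.

Bayes-Ball from X | {G} reaches {A,C,L,Q,W,Z}.
C ∈ reach(X|{G}) ⇒ X ⊥̸ C | {G}.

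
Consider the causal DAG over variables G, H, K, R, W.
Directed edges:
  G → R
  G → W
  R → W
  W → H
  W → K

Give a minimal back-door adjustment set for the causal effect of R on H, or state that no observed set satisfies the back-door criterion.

R→H: minimal back-door set {G}.

desc(R)\{R}={H,K,W}; candidates ⊆ {G}.
size 0: {}; under {} R still reaches {G,H,K,W} ∋ H.
{G}: R⊥H given {G} in G with R→· removed — back-door holds.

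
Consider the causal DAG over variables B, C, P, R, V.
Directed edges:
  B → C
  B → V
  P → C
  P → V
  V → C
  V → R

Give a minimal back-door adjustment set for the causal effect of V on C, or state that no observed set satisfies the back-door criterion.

desc(V)\{V}={C,R}; candidates ⊆ {B,P}.
size 0: {}; under {} V still reaches {B,C,P} ∋ C.
size 1: {B}, {P}; under {B} V still reaches {C,P} ∋ C.
{B,P}: V⊥C given {B,P} in G with V→· removed — back-door holds.

V→C: minimal back-door set {B, P}.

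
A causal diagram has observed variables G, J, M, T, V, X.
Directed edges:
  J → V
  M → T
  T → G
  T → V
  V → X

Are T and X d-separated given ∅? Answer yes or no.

No — T and X are d-connected given ∅.

Bayes-Ball from T | ∅ reaches {G,M,V,X}.
X ∈ reach(T|∅) ⇒ T ⊥̸ X | ∅.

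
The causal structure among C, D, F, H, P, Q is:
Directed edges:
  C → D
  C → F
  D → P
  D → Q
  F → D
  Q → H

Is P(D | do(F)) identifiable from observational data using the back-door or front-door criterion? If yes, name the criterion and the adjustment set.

desc(F)\{F}={D,H,P,Q}; candidates ⊆ {C}.
size 0: {}; under {} F still reaches {C,D,H,P,Q} ∋ D.
{C}: F⊥D given {C} in G with F→· removed — back-door holds.
P(D|do(F)) = Σ_{C} P(D|F,C)·P(C).

P(D|do(F)): backdoor, adjust for {C}.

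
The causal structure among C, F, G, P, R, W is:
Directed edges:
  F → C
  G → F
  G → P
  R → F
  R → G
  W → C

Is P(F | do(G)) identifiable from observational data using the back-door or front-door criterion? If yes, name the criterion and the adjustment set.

P(F|do(G)): backdoor, adjust for {R}.

desc(G)\{G}={C,F,P}; candidates ⊆ {R,W}.
size 0: {}; under {} G still reaches {C,F,R} ∋ F.
{R}: G⊥F given {R} in G with G→· removed — back-door holds.
P(F|do(G)) = Σ_{R} P(F|G,R)·P(R).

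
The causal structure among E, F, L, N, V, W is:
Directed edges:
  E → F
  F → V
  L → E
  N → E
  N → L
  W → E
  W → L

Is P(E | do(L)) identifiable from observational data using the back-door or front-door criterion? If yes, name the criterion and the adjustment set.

desc(L)\{L}={E,F,V}; candidates ⊆ {N,W}.
size 0: {}; under {} L still reaches {E,F,N,V,W} ∋ E.
size 1: {N}, {W}; under {N} L still reaches {E,F,V,W} ∋ E.
{N,W}: L⊥E given {N,W} in G with L→· removed — back-door holds.
P(E|do(L)) = Σ_{N,W} P(E|L,N,W)·P(N,W).

P(E|do(L)): backdoor, adjust for {N, W}.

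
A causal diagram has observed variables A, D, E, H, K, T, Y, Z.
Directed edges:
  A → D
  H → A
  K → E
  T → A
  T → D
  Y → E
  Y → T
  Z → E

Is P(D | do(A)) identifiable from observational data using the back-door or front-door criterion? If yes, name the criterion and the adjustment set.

P(D|do(A)): backdoor, adjust for {T}.

desc(A)\{A}={D}; candidates ⊆ {E,H,K,T,Y,Z}.
size 0: {}; under {} A still reaches {D,E,H,T,Y} ∋ D.
{T}: A⊥D given {T} in G with A→· removed — back-door holds.
P(D|do(A)) = Σ_{T} P(D|A,T)·P(T).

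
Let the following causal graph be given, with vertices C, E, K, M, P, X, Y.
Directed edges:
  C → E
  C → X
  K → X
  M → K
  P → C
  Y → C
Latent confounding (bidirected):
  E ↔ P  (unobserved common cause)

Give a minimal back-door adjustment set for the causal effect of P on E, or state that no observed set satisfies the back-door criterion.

P→E: no observed back-door set.

desc(P)\{P}={C,E,X}; candidates ⊆ {K,M,Y}.
P↔E: latent back-door arc(s) into P.
size 0: {}; under {} P still reaches {E} ∋ E.
size 1: {K}, {M}, {Y}; under {K} P still reaches {E} ∋ E.
size 2: {K,M}, {K,Y}, {M,Y}; under {K,M} P still reaches {E} ∋ E.
P↔E cannot be blocked by any observed set — no back-door set.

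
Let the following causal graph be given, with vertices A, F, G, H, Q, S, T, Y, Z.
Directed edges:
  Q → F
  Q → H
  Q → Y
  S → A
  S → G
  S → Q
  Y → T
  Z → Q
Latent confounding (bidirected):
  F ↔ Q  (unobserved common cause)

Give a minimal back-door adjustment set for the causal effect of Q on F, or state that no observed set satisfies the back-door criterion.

Q→F: no observed back-door set.

desc(Q)\{Q}={F,H,T,Y}; candidates ⊆ {A,G,S,Z}.
Q↔F: latent back-door arc(s) into Q.
size 0: {}; under {} Q still reaches {A,F,G,S,Z} ∋ F.
size 1: {A}, {G}, {S} …(+1); under {A} Q still reaches {F,G,S,Z} ∋ F.
size 2: {A,G}, {A,S}, {A,Z} …(+3); under {A,G} Q still reaches {F,S,Z} ∋ F.
Q↔F cannot be blocked by any observed set — no back-door set.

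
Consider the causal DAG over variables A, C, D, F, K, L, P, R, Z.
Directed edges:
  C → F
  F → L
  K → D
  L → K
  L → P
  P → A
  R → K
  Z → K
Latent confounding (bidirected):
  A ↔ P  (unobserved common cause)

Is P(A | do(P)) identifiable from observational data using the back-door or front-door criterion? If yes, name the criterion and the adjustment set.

desc(P)\{P}={A}; candidates ⊆ {C,D,F,K,L,R,Z}.
P↔A: latent back-door arc(s) into P.
size 0: {}; under {} P still reaches {A,C,D,F,K,L} ∋ A.
size 1: {C}, {D}, {F} …(+4); under {C} P still reaches {A,D,F,K,L} ∋ A.
size 2: {C,D}, {C,F}, {C,K} …(+18); under {C,D} P still reaches {A,F,K,L,R,Z} ∋ A.
P↔A cannot be blocked by any observed set — no back-door set.
No mediator lies on a directed P→…→A path.
Neither criterion identifies P(A|do(P)) in this graph.

P(A|do(P)): not identifiable (no BD/FD set).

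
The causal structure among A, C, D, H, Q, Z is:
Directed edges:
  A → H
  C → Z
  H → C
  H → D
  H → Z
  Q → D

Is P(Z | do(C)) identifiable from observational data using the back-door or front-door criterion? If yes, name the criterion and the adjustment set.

desc(C)\{C}={Z}; candidates ⊆ {A,D,H,Q}.
size 0: {}; under {} C still reaches {A,D,H,Z} ∋ Z.
{H}: C⊥Z given {H} in G with C→· removed — back-door holds.
P(Z|do(C)) = Σ_{H} P(Z|C,H)·P(H).

P(Z|do(C)): backdoor, adjust for {H}.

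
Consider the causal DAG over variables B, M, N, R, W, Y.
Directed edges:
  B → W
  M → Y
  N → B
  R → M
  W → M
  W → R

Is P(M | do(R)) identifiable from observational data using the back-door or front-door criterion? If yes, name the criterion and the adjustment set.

desc(R)\{R}={M,Y}; candidates ⊆ {B,N,W}.
size 0: {}; under {} R still reaches {B,M,N,W,Y} ∋ M.
{W}: R⊥M given {W} in G with R→· removed — back-door holds.
P(M|do(R)) = Σ_{W} P(M|R,W)·P(W).

P(M|do(R)): backdoor, adjust for {W}.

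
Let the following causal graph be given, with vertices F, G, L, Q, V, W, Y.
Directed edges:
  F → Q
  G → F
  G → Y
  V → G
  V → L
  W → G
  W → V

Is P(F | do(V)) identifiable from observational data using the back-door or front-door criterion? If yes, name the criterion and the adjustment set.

P(F|do(V)): backdoor, adjust for {W}.

desc(V)\{V}={F,G,L,Q,Y}; candidates ⊆ {W}.
size 0: {}; under {} V still reaches {F,G,Q,W,Y} ∋ F.
{W}: V⊥F given {W} in G with V→· removed — back-door holds.
P(F|do(V)) = Σ_{W} P(F|V,W)·P(W).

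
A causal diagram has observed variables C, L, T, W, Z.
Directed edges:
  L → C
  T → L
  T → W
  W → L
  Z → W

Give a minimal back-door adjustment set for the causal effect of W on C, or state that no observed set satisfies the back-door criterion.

W→C: minimal back-door set {T}.

desc(W)\{W}={C,L}; candidates ⊆ {T,Z}.
size 0: {}; under {} W still reaches {C,L,T,Z} ∋ C.
{T}: W⊥C given {T} in G with W→· removed — back-door holds.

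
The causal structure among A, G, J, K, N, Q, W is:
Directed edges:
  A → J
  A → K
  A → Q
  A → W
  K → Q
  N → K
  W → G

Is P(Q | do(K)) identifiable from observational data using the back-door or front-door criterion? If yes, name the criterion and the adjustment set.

P(Q|do(K)): backdoor, adjust for {A}.

desc(K)\{K}={Q}; candidates ⊆ {A,G,J,N,W}.
size 0: {}; under {} K still reaches {A,G,J,N,Q,W} ∋ Q.
{A}: K⊥Q given {A} in G with K→· removed — back-door holds.
P(Q|do(K)) = Σ_{A} P(Q|K,A)·P(A).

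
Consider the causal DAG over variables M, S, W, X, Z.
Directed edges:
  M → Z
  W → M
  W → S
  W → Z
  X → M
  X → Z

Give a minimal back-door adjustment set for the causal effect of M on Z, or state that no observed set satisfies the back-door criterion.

desc(M)\{M}={Z}; candidates ⊆ {S,W,X}.
size 0: {}; under {} M still reaches {S,W,X,Z} ∋ Z.
size 1: {S}, {W}, {X}; under {S} M still reaches {W,X,Z} ∋ Z.
{W,X}: M⊥Z given {W,X} in G with M→· removed — back-door holds.

M→Z: minimal back-door set {W, X}.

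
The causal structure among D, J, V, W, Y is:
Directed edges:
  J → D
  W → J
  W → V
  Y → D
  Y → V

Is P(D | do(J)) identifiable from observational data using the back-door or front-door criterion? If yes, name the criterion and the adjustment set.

P(D|do(J)): backdoor, adjust for ∅.

desc(J)\{J}={D}; candidates ⊆ {V,W,Y}.
∅: J⊥D given ∅ in G with J→· removed — back-door holds.
P(D|do(J)) = P(D|J) — no adjustment needed.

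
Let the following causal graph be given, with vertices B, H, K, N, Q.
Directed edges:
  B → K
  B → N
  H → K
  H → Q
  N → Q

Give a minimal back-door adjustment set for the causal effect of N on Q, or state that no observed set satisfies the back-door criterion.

desc(N)\{N}={Q}; candidates ⊆ {B,H,K}.
∅: N⊥Q given ∅ in G with N→· removed — back-door holds.

N→Q: minimal back-door set ∅.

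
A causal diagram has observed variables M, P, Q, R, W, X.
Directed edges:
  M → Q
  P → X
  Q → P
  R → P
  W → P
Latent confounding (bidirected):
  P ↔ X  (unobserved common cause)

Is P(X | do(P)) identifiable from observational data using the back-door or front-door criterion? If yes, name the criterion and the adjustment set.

desc(P)\{P}={X}; candidates ⊆ {M,Q,R,W}.
P↔X: latent back-door arc(s) into P.
size 0: {}; under {} P still reaches {M,Q,R,W,X} ∋ X.
size 1: {M}, {Q}, {R} …(+1); under {M} P still reaches {Q,R,W,X} ∋ X.
size 2: {M,Q}, {M,R}, {M,W} …(+3); under {M,Q} P still reaches {R,W,X} ∋ X.
P↔X cannot be blocked by any observed set — no back-door set.
No mediator lies on a directed P→…→X path.
Neither criterion identifies P(X|do(P)) in this graph.

P(X|do(P)): not identifiable (no BD/FD set).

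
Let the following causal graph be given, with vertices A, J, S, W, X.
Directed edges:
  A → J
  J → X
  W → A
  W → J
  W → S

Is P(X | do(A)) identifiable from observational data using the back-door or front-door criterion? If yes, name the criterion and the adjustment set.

P(X|do(A)): backdoor, adjust for {W}.

desc(A)\{A}={J,X}; candidates ⊆ {S,W}.
size 0: {}; under {} A still reaches {J,S,W,X} ∋ X.
{W}: A⊥X given {W} in G with A→· removed — back-door holds.
P(X|do(A)) = Σ_{W} P(X|A,W)·P(W).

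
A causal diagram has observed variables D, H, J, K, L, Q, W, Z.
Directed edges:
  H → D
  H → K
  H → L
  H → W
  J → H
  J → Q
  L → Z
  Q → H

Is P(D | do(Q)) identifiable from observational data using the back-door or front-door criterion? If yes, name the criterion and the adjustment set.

desc(Q)\{Q}={D,H,K,L,W,Z}; candidates ⊆ {J}.
size 0: {}; under {} Q still reaches {D,H,J,K,L,W,Z} ∋ D.
{J}: Q⊥D given {J} in G with Q→· removed — back-door holds.
P(D|do(Q)) = Σ_{J} P(D|Q,J)·P(J).

P(D|do(Q)): backdoor, adjust for {J}.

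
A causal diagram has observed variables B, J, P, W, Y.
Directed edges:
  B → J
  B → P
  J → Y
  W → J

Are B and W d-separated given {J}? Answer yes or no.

No — B and W are d-connected given {J}.

Bayes-Ball from B | {J} reaches {P,W}.
W ∈ reach(B|{J}) ⇒ B ⊥̸ W | {J}.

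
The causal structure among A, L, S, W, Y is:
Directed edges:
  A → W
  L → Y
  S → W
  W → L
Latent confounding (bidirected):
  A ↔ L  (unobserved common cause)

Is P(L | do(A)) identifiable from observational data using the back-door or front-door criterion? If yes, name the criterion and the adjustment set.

desc(A)\{A}={L,W,Y}; candidates ⊆ {S}.
A↔L: latent back-door arc(s) into A.
size 0: {}; under {} A still reaches {L,Y} ∋ L.
size 1: {S}; under {S} A still reaches {L,Y} ∋ L.
A↔L cannot be blocked by any observed set — no back-door set.
{W}: (i) intercepts every directed A→L path; (ii) no back-door A→{W}; (iii) {A} blocks every back-door {W}→L. Front-door holds.
P(L|do(A)) = Σ_{W} P(W|A) Σ_{A'} P(L|W,A')P(A').

P(L|do(A)): frontdoor, adjust for {W}.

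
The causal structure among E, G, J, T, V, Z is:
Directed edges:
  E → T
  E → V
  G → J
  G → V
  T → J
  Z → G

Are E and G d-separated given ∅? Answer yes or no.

Bayes-Ball from E | ∅ reaches {J,T,V}.
G ∉ reach(E|∅) ⇒ E ⊥ G | ∅.

Yes — E ⊥ G | ∅.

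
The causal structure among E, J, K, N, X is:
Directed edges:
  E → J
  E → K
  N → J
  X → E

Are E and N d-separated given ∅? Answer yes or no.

Yes — E ⊥ N | ∅.

Bayes-Ball from E | ∅ reaches {J,K,X}.
N ∉ reach(E|∅) ⇒ E ⊥ N | ∅.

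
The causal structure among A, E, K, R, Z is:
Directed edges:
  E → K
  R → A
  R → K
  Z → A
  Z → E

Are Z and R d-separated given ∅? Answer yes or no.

Bayes-Ball from Z | ∅ reaches {A,E,K}.
R ∉ reach(Z|∅) ⇒ Z ⊥ R | ∅.

Yes — Z ⊥ R | ∅.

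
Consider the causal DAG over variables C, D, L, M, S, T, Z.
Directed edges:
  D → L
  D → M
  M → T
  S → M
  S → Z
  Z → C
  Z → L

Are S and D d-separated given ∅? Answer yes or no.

Yes — S ⊥ D | ∅.

Bayes-Ball from S | ∅ reaches {C,L,M,T,Z}.
D ∉ reach(S|∅) ⇒ S ⊥ D | ∅.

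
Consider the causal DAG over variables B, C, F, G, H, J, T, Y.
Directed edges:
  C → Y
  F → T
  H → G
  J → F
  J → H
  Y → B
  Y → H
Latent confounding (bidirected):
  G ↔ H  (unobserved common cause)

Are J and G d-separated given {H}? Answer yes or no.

Bayes-Ball from J | {H} reaches {B,C,F,G,T,Y}.
G ∈ reach(J|{H}) ⇒ J ⊥̸ G | {H}.

No — J and G are d-connected given {H}.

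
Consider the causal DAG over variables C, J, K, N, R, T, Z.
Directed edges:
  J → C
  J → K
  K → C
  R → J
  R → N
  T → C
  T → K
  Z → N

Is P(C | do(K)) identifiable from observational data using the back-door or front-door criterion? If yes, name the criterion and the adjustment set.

desc(K)\{K}={C}; candidates ⊆ {J,N,R,T,Z}.
size 0: {}; under {} K still reaches {C,J,N,R,T} ∋ C.
size 1: {J}, {N}, {R} …(+2); under {J} K still reaches {C,T} ∋ C.
{J,T}: K⊥C given {J,T} in G with K→· removed — back-door holds.
P(C|do(K)) = Σ_{J,T} P(C|K,J,T)·P(J,T).

P(C|do(K)): backdoor, adjust for {J, T}.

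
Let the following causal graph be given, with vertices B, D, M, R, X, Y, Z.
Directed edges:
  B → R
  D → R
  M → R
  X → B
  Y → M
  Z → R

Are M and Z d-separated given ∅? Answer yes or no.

Yes — M ⊥ Z | ∅.

Bayes-Ball from M | ∅ reaches {R,Y}.
Z ∉ reach(M|∅) ⇒ M ⊥ Z | ∅.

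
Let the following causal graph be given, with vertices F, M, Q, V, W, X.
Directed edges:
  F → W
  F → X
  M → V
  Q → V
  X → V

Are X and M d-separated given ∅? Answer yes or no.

Yes — X ⊥ M | ∅.

Bayes-Ball from X | ∅ reaches {F,V,W}.
M ∉ reach(X|∅) ⇒ X ⊥ M | ∅.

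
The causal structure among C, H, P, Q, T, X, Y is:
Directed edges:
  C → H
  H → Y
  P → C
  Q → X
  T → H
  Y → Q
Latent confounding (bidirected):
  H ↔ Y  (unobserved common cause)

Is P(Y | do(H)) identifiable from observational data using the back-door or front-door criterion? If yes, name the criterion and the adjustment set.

desc(H)\{H}={Q,X,Y}; candidates ⊆ {C,P,T}.
H↔Y: latent back-door arc(s) into H.
size 0: {}; under {} H still reaches {C,P,Q,T,X,Y} ∋ Y.
size 1: {C}, {P}, {T}; under {C} H still reaches {Q,T,X,Y} ∋ Y.
size 2: {C,P}, {C,T}, {P,T}; under {C,P} H still reaches {Q,T,X,Y} ∋ Y.
H↔Y cannot be blocked by any observed set — no back-door set.
No mediator lies on a directed H→…→Y path.
Neither criterion identifies P(Y|do(H)) in this graph.

P(Y|do(H)): not identifiable (no BD/FD set).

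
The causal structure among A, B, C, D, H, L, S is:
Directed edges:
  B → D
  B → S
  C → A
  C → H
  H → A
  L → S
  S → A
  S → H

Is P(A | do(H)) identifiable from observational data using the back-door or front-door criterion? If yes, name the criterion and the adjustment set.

desc(H)\{H}={A}; candidates ⊆ {B,C,D,L,S}.
size 0: {}; under {} H still reaches {A,B,C,D,L,S} ∋ A.
size 1: {B}, {C}, {D} …(+2); under {B} H still reaches {A,C,L,S} ∋ A.
{C,S}: H⊥A given {C,S} in G with H→· removed — back-door holds.
P(A|do(H)) = Σ_{C,S} P(A|H,C,S)·P(C,S).

P(A|do(H)): backdoor, adjust for {C, S}.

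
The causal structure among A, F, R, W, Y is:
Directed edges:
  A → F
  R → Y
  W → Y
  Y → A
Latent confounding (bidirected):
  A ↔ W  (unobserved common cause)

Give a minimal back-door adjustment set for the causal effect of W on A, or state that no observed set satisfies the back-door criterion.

W→A: no observed back-door set.

desc(W)\{W}={A,F,Y}; candidates ⊆ {R}.
W↔A: latent back-door arc(s) into W.
size 0: {}; under {} W still reaches {A,F} ∋ A.
size 1: {R}; under {R} W still reaches {A,F} ∋ A.
W↔A cannot be blocked by any observed set — no back-door set.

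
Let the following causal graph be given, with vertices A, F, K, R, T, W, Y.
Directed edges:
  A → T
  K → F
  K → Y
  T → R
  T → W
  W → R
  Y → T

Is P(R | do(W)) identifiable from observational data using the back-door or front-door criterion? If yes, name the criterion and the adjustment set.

P(R|do(W)): backdoor, adjust for {T}.

desc(W)\{W}={R}; candidates ⊆ {A,F,K,T,Y}.
size 0: {}; under {} W still reaches {A,F,K,R,T,Y} ∋ R.
{T}: W⊥R given {T} in G with W→· removed — back-door holds.
P(R|do(W)) = Σ_{T} P(R|W,T)·P(T).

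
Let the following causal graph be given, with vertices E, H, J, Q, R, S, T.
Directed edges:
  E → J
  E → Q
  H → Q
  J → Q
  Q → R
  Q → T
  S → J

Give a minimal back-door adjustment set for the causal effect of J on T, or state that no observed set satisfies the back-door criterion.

J→T: minimal back-door set {E}.

desc(J)\{J}={Q,R,T}; candidates ⊆ {E,H,S}.
size 0: {}; under {} J still reaches {E,Q,R,S,T} ∋ T.
{E}: J⊥T given {E} in G with J→· removed — back-door holds.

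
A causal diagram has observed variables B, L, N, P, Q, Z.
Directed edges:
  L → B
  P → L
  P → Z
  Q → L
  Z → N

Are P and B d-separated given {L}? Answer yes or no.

Yes — P ⊥ B | {L}.

Bayes-Ball from P | {L} reaches {N,Q,Z}.
B ∉ reach(P|{L}) ⇒ P ⊥ B | {L}.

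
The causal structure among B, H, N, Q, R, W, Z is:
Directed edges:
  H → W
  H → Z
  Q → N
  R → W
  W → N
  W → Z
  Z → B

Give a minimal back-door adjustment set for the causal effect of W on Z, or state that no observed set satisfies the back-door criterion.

W→Z: minimal back-door set {H}.

desc(W)\{W}={B,N,Z}; candidates ⊆ {H,Q,R}.
size 0: {}; under {} W still reaches {B,H,R,Z} ∋ Z.
{H}: W⊥Z given {H} in G with W→· removed — back-door holds.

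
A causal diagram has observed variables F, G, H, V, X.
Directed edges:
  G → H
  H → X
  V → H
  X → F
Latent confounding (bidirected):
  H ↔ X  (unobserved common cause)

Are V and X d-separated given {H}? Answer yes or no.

No — V and X are d-connected given {H}.

Bayes-Ball from V | {H} reaches {F,G,X}.
X ∈ reach(V|{H}) ⇒ V ⊥̸ X | {H}.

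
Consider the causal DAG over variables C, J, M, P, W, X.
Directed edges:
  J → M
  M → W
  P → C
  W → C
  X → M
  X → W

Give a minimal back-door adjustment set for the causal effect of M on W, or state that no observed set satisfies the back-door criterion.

M→W: minimal back-door set {X}.

desc(M)\{M}={C,W}; candidates ⊆ {J,P,X}.
size 0: {}; under {} M still reaches {C,J,W,X} ∋ W.
{X}: M⊥W given {X} in G with M→· removed — back-door holds.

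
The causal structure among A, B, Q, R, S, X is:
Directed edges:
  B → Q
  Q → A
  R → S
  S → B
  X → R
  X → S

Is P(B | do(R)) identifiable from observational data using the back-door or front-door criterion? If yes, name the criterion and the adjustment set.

P(B|do(R)): backdoor, adjust for {X}.

desc(R)\{R}={A,B,Q,S}; candidates ⊆ {X}.
size 0: {}; under {} R still reaches {A,B,Q,S,X} ∋ B.
{X}: R⊥B given {X} in G with R→· removed — back-door holds.
P(B|do(R)) = Σ_{X} P(B|R,X)·P(X).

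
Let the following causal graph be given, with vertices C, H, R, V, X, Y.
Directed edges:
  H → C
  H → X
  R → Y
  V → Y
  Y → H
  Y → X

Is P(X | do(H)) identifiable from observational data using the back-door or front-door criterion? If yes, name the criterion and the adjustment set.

desc(H)\{H}={C,X}; candidates ⊆ {R,V,Y}.
size 0: {}; under {} H still reaches {R,V,X,Y} ∋ X.
{Y}: H⊥X given {Y} in G with H→· removed — back-door holds.
P(X|do(H)) = Σ_{Y} P(X|H,Y)·P(Y).

P(X|do(H)): backdoor, adjust for {Y}.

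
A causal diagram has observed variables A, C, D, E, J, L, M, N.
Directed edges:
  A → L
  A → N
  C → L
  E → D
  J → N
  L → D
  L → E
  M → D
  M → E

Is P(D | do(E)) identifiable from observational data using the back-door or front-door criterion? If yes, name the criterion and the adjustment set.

P(D|do(E)): backdoor, adjust for {L, M}.

desc(E)\{E}={D}; candidates ⊆ {A,C,J,L,M,N}.
size 0: {}; under {} E still reaches {A,C,D,L,M,N} ∋ D.
size 1: {A}, {C}, {J} …(+3); under {A} E still reaches {C,D,L,M} ∋ D.
{L,M}: E⊥D given {L,M} in G with E→· removed — back-door holds.
P(D|do(E)) = Σ_{L,M} P(D|E,L,M)·P(L,M).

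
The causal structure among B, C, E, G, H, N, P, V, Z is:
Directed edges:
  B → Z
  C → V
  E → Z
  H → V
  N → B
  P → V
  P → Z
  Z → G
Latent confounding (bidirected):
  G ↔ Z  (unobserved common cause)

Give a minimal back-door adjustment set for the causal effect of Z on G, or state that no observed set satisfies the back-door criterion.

desc(Z)\{Z}={G}; candidates ⊆ {B,C,E,H,N,P,V}.
Z↔G: latent back-door arc(s) into Z.
size 0: {}; under {} Z still reaches {B,E,G,N,P,V} ∋ G.
size 1: {B}, {C}, {E} …(+4); under {B} Z still reaches {E,G,P,V} ∋ G.
size 2: {B,C}, {B,E}, {B,H} …(+18); under {B,C} Z still reaches {E,G,P,V} ∋ G.
Z↔G cannot be blocked by any observed set — no back-door set.

Z→G: no observed back-door set.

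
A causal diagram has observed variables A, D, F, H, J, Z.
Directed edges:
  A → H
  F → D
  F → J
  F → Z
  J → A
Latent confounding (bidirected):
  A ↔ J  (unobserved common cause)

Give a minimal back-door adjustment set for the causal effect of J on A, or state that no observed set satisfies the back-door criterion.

J→A: no observed back-door set.

desc(J)\{J}={A,H}; candidates ⊆ {D,F,Z}.
J↔A: latent back-door arc(s) into J.
size 0: {}; under {} J still reaches {A,D,F,H,Z} ∋ A.
size 1: {D}, {F}, {Z}; under {D} J still reaches {A,F,H,Z} ∋ A.
size 2: {D,F}, {D,Z}, {F,Z}; under {D,F} J still reaches {A,H} ∋ A.
J↔A cannot be blocked by any observed set — no back-door set.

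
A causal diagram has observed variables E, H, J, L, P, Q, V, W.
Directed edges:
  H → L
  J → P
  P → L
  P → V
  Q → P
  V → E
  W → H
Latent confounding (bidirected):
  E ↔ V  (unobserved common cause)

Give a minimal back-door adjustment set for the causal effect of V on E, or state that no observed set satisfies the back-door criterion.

V→E: no observed back-door set.

desc(V)\{V}={E}; candidates ⊆ {H,J,L,P,Q,W}.
V↔E: latent back-door arc(s) into V.
size 0: {}; under {} V still reaches {E,J,L,P,Q} ∋ E.
size 1: {H}, {J}, {L} …(+3); under {H} V still reaches {E,J,L,P,Q} ∋ E.
size 2: {H,J}, {H,L}, {H,P} …(+12); under {H,J} V still reaches {E,L,P,Q} ∋ E.
V↔E cannot be blocked by any observed set — no back-door set.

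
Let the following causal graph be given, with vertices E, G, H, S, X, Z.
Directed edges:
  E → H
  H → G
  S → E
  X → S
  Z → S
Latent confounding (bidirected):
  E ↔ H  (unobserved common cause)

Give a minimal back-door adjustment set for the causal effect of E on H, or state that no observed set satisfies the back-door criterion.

E→H: no observed back-door set.

desc(E)\{E}={G,H}; candidates ⊆ {S,X,Z}.
E↔H: latent back-door arc(s) into E.
size 0: {}; under {} E still reaches {G,H,S,X,Z} ∋ H.
size 1: {S}, {X}, {Z}; under {S} E still reaches {G,H} ∋ H.
size 2: {S,X}, {S,Z}, {X,Z}; under {S,X} E still reaches {G,H} ∋ H.
E↔H cannot be blocked by any observed set — no back-door set.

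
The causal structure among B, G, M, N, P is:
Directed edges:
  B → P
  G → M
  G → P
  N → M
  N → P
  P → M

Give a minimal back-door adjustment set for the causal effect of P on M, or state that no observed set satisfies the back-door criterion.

desc(P)\{P}={M}; candidates ⊆ {B,G,N}.
size 0: {}; under {} P still reaches {B,G,M,N} ∋ M.
size 1: {B}, {G}, {N}; under {B} P still reaches {G,M,N} ∋ M.
{G,N}: P⊥M given {G,N} in G with P→· removed — back-door holds.

P→M: minimal back-door set {G, N}.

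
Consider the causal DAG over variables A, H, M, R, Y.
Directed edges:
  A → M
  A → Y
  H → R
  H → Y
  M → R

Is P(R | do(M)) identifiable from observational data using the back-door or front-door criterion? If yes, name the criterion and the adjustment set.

desc(M)\{M}={R}; candidates ⊆ {A,H,Y}.
∅: M⊥R given ∅ in G with M→· removed — back-door holds.
P(R|do(M)) = P(R|M) — no adjustment needed.

P(R|do(M)): backdoor, adjust for ∅.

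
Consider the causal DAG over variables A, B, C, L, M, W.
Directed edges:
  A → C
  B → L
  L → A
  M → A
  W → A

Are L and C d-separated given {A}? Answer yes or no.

Bayes-Ball from L | {A} reaches {B,M,W}.
C ∉ reach(L|{A}) ⇒ L ⊥ C | {A}.

Yes — L ⊥ C | {A}.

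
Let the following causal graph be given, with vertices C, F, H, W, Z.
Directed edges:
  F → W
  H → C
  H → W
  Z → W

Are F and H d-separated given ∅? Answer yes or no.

Bayes-Ball from F | ∅ reaches {W}.
H ∉ reach(F|∅) ⇒ F ⊥ H | ∅.

Yes — F ⊥ H | ∅.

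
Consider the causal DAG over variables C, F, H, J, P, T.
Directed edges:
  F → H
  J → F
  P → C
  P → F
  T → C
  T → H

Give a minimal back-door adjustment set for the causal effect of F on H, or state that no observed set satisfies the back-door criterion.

desc(F)\{F}={H}; candidates ⊆ {C,J,P,T}.
∅: F⊥H given ∅ in G with F→· removed — back-door holds.

F→H: minimal back-door set ∅.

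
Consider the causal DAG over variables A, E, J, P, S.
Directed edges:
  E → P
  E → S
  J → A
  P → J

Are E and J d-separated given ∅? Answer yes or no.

No — E and J are d-connected given ∅.

Bayes-Ball from E | ∅ reaches {A,J,P,S}.
J ∈ reach(E|∅) ⇒ E ⊥̸ J | ∅.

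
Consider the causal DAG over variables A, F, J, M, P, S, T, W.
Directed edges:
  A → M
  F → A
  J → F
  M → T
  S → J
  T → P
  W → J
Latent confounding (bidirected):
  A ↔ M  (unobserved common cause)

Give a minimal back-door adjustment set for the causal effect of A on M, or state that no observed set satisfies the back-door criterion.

A→M: no observed back-door set.

desc(A)\{A}={M,P,T}; candidates ⊆ {F,J,S,W}.
A↔M: latent back-door arc(s) into A.
size 0: {}; under {} A still reaches {F,J,M,P,S,T,W} ∋ M.
size 1: {F}, {J}, {S} …(+1); under {F} A still reaches {M,P,T} ∋ M.
size 2: {F,J}, {F,S}, {F,W} …(+3); under {F,J} A still reaches {M,P,T} ∋ M.
A↔M cannot be blocked by any observed set — no back-door set.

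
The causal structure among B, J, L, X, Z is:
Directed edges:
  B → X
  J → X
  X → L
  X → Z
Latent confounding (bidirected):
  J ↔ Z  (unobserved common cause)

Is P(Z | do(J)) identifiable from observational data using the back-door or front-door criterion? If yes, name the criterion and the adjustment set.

P(Z|do(J)): frontdoor, adjust for {X}.

desc(J)\{J}={L,X,Z}; candidates ⊆ {B}.
J↔Z: latent back-door arc(s) into J.
size 0: {}; under {} J still reaches {Z} ∋ Z.
size 1: {B}; under {B} J still reaches {Z} ∋ Z.
J↔Z cannot be blocked by any observed set — no back-door set.
{X}: (i) intercepts every directed J→Z path; (ii) no back-door J→{X}; (iii) {J} blocks every back-door {X}→Z. Front-door holds.
P(Z|do(J)) = Σ_{X} P(X|J) Σ_{J'} P(Z|X,J')P(J').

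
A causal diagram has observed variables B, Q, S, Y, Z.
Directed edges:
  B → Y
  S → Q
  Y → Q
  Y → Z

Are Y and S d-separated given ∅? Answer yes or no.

Bayes-Ball from Y | ∅ reaches {B,Q,Z}.
S ∉ reach(Y|∅) ⇒ Y ⊥ S | ∅.

Yes — Y ⊥ S | ∅.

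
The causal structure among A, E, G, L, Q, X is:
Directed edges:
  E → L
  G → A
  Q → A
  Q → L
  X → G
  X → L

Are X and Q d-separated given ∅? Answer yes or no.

Bayes-Ball from X | ∅ reaches {A,G,L}.
Q ∉ reach(X|∅) ⇒ X ⊥ Q | ∅.

Yes — X ⊥ Q | ∅.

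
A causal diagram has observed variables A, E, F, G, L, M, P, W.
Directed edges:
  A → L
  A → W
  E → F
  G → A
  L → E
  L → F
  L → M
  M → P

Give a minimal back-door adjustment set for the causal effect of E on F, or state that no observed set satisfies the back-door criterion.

E→F: minimal back-door set {L}.

desc(E)\{E}={F}; candidates ⊆ {A,G,L,M,P,W}.
size 0: {}; under {} E still reaches {A,F,G,L,M,P,W} ∋ F.
{L}: E⊥F given {L} in G with E→· removed — back-door holds.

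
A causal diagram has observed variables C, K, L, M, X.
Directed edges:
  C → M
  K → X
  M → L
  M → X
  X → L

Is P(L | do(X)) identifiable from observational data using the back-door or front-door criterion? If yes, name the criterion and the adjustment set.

P(L|do(X)): backdoor, adjust for {M}.

desc(X)\{X}={L}; candidates ⊆ {C,K,M}.
size 0: {}; under {} X still reaches {C,K,L,M} ∋ L.
{M}: X⊥L given {M} in G with X→· removed — back-door holds.
P(L|do(X)) = Σ_{M} P(L|X,M)·P(M).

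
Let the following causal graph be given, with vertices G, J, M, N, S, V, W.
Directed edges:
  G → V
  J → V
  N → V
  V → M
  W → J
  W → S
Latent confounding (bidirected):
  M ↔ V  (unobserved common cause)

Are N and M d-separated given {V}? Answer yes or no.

No — N and M are d-connected given {V}.

Bayes-Ball from N | {V} reaches {G,J,M,S,W}.
M ∈ reach(N|{V}) ⇒ N ⊥̸ M | {V}.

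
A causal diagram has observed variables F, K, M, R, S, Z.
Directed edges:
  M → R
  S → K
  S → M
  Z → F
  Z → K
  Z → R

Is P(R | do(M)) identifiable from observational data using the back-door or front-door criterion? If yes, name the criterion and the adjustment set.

desc(M)\{M}={R}; candidates ⊆ {F,K,S,Z}.
∅: M⊥R given ∅ in G with M→· removed — back-door holds.
P(R|do(M)) = P(R|M) — no adjustment needed.

P(R|do(M)): backdoor, adjust for ∅.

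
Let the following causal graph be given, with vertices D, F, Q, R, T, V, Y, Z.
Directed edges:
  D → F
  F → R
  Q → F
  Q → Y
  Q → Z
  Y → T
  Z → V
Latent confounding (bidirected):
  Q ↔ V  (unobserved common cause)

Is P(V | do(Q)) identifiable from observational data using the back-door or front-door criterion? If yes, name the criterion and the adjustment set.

desc(Q)\{Q}={F,R,T,V,Y,Z}; candidates ⊆ {D}.
Q↔V: latent back-door arc(s) into Q.
size 0: {}; under {} Q still reaches {V} ∋ V.
size 1: {D}; under {D} Q still reaches {V} ∋ V.
Q↔V cannot be blocked by any observed set — no back-door set.
{Z}: (i) intercepts every directed Q→V path; (ii) no back-door Q→{Z}; (iii) {Q} blocks every back-door {Z}→V. Front-door holds.
P(V|do(Q)) = Σ_{Z} P(Z|Q) Σ_{Q'} P(V|Z,Q')P(Q').

P(V|do(Q)): frontdoor, adjust for {Z}.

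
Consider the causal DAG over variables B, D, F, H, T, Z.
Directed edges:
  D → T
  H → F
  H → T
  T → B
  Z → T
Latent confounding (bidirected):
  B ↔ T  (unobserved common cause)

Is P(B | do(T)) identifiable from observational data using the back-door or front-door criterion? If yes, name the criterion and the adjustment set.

desc(T)\{T}={B}; candidates ⊆ {D,F,H,Z}.
T↔B: latent back-door arc(s) into T.
size 0: {}; under {} T still reaches {B,D,F,H,Z} ∋ B.
size 1: {D}, {F}, {H} …(+1); under {D} T still reaches {B,F,H,Z} ∋ B.
size 2: {D,F}, {D,H}, {D,Z} …(+3); under {D,F} T still reaches {B,H,Z} ∋ B.
T↔B cannot be blocked by any observed set — no back-door set.
No mediator lies on a directed T→…→B path.
Neither criterion identifies P(B|do(T)) in this graph.

P(B|do(T)): not identifiable (no BD/FD set).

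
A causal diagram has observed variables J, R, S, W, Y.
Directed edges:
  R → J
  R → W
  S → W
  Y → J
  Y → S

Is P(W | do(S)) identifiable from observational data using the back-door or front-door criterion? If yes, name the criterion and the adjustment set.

desc(S)\{S}={W}; candidates ⊆ {J,R,Y}.
∅: S⊥W given ∅ in G with S→· removed — back-door holds.
P(W|do(S)) = P(W|S) — no adjustment needed.

P(W|do(S)): backdoor, adjust for ∅.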